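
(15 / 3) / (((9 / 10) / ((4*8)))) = 1600 / 9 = 177.78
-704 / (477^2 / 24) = -5632 / 75843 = -0.07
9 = 9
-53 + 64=11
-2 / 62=-1 / 31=-0.03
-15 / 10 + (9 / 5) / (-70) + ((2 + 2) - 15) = -2192 / 175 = -12.53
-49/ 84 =-7/ 12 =-0.58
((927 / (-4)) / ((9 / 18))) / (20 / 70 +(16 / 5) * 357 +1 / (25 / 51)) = -162225 / 400654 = -0.40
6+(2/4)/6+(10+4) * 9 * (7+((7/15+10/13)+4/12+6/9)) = 912449/780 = 1169.81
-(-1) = 1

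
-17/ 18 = -0.94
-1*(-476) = 476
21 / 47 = 0.45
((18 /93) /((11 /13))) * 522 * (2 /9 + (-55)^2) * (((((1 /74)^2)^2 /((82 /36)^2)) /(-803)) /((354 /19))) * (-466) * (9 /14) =33126701308857 /712565155178240518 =0.00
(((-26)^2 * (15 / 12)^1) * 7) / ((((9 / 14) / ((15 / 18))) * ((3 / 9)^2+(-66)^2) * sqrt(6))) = 41405 * sqrt(6) / 141138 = 0.72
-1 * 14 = -14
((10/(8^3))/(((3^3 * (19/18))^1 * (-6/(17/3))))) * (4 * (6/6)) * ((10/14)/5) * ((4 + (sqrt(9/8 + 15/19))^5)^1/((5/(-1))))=17/57456 + 159953 * sqrt(11058)/44838764544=0.00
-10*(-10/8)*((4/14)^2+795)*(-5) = -4869875/98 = -49692.60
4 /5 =0.80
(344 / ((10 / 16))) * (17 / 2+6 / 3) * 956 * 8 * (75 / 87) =1104983040 / 29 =38102863.45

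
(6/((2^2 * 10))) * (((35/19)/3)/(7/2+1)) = 7/342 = 0.02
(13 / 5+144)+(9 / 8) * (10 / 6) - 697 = -21941 / 40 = -548.52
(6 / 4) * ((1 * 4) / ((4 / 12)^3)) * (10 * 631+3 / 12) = 2044521 / 2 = 1022260.50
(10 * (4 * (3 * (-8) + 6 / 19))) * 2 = -36000 / 19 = -1894.74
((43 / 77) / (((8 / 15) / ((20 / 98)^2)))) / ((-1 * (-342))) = 5375 / 42151956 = 0.00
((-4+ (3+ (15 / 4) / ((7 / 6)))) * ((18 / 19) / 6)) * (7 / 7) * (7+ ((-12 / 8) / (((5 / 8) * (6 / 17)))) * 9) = -25203 / 1330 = -18.95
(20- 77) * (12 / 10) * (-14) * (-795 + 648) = -703836 / 5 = -140767.20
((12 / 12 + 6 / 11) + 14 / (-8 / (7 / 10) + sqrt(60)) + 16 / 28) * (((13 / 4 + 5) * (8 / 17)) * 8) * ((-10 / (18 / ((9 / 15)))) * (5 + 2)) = 31760 / 2941 + 422576 * sqrt(15) / 14705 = 122.10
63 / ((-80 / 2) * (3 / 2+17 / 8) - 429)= -0.11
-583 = -583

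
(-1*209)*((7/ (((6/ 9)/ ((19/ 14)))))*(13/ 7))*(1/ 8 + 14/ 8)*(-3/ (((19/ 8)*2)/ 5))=1833975/ 56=32749.55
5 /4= 1.25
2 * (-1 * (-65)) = 130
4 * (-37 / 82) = -74 / 41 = -1.80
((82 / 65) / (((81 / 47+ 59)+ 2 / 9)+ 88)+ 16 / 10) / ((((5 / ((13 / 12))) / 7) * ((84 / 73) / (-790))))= -1674.84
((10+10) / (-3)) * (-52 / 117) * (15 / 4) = 100 / 9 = 11.11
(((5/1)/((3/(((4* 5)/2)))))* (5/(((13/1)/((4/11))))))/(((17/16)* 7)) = 16000/51051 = 0.31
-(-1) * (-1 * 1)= -1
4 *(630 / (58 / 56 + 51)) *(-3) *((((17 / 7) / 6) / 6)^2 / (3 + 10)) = -2890 / 56823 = -0.05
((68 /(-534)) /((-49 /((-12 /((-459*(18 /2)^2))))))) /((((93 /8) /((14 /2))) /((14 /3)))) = 128 /54305397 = 0.00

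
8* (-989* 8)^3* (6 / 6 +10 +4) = -59434700943360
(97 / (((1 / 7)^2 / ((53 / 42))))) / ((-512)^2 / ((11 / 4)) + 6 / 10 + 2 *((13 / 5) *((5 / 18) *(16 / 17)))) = 100943535 / 1604354258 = 0.06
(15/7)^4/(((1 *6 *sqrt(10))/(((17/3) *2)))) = 19125 *sqrt(10)/4802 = 12.59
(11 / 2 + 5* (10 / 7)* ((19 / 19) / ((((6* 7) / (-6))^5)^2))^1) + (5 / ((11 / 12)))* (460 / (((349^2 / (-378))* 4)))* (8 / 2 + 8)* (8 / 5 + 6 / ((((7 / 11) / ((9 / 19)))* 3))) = -6710092746834048903 / 100671276592891774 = -66.65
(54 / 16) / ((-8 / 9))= -243 / 64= -3.80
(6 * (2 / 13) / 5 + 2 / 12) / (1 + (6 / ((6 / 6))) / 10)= 137 / 624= 0.22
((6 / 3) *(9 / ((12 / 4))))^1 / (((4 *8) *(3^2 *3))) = 1 / 144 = 0.01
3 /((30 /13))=13 /10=1.30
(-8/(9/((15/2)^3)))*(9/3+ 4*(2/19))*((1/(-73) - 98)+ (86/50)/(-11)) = 1921494900/15257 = 125941.86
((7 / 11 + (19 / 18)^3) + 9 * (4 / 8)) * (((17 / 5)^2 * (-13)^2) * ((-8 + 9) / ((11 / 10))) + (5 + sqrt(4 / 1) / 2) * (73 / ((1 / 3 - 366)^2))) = 11900837313376459 / 1061515044810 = 11211.18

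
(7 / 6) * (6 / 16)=7 / 16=0.44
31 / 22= 1.41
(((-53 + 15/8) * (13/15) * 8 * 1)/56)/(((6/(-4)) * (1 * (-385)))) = -0.01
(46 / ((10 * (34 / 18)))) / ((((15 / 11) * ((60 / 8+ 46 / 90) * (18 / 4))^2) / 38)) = 461472 / 8837297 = 0.05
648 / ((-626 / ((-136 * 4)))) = 176256 / 313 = 563.12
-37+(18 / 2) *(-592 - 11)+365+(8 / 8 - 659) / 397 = -2024961 / 397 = -5100.66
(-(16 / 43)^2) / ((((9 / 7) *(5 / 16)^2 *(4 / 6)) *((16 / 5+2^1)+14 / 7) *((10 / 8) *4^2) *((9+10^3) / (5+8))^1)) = -186368 / 1259307675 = -0.00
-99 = -99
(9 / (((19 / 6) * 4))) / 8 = 27 / 304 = 0.09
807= 807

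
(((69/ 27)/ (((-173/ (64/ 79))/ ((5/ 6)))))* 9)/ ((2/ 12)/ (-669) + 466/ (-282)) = 0.05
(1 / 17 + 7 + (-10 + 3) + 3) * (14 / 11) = 728 / 187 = 3.89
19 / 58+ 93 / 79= 6895 / 4582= 1.50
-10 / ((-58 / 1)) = 5 / 29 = 0.17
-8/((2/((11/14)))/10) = -220/7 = -31.43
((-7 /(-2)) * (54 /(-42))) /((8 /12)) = -27 /4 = -6.75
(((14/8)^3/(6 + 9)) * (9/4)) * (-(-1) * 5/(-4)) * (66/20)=-33957/10240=-3.32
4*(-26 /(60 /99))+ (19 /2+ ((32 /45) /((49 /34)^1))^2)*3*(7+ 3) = 39124397 /324135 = 120.70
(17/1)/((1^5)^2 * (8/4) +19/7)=119/33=3.61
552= 552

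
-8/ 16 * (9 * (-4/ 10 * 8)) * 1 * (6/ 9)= 48/ 5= 9.60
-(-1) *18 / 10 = 9 / 5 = 1.80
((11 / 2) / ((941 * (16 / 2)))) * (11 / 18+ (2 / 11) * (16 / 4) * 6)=985 / 271008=0.00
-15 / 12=-5 / 4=-1.25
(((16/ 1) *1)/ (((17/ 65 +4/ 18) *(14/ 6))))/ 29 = 28080/ 57449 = 0.49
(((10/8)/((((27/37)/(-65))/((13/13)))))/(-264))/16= 12025/456192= 0.03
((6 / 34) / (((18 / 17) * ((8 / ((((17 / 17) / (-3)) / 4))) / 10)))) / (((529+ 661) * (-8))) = 1 / 548352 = 0.00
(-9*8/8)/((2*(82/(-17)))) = 153/164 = 0.93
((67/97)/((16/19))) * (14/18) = 8911/13968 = 0.64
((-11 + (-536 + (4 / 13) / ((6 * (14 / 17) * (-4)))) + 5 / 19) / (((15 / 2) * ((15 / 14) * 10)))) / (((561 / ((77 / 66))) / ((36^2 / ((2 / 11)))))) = -158816266 / 1574625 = -100.86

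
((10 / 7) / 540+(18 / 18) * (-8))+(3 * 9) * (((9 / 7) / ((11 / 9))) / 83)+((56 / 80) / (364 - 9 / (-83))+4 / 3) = -6.32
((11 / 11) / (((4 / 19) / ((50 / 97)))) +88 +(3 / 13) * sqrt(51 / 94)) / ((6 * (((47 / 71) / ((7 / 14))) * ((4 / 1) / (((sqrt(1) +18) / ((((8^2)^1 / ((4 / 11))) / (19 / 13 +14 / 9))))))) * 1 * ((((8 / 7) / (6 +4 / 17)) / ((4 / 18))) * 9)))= 176669087 * sqrt(4794) / 52113652411392 +1033337489863 / 8273362166784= 0.13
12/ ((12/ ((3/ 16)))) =3/ 16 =0.19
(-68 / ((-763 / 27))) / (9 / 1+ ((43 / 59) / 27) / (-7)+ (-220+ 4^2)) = -731187 / 59254798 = -0.01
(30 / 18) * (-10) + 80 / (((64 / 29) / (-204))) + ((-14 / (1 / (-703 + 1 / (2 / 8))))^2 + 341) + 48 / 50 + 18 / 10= 95758728.09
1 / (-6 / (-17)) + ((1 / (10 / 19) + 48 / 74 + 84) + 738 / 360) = 202979 / 2220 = 91.43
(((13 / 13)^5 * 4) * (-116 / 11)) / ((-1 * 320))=29 / 220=0.13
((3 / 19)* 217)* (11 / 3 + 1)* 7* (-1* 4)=-85064 / 19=-4477.05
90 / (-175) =-18 / 35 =-0.51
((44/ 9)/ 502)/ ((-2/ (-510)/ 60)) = 37400/ 251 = 149.00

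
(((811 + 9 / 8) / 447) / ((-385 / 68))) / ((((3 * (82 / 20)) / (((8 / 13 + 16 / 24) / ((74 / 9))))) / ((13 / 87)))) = -2761225 / 4542585201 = -0.00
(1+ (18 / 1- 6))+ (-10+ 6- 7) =2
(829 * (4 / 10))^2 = 2748964 / 25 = 109958.56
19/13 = 1.46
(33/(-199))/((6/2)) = -11/199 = -0.06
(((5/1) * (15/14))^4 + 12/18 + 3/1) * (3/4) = 95344451/153664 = 620.47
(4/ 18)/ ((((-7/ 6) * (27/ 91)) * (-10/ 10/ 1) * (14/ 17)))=442/ 567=0.78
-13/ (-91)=1/ 7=0.14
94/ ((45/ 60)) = 376/ 3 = 125.33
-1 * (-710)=710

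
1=1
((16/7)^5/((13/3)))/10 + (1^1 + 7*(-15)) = -112042456/1092455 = -102.56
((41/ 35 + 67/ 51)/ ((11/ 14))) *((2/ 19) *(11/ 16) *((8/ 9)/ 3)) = 8872/ 130815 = 0.07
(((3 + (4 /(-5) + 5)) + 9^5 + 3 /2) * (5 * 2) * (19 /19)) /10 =590577 /10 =59057.70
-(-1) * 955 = 955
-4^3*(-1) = 64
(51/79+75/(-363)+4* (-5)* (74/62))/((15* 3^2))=-2314528/13334805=-0.17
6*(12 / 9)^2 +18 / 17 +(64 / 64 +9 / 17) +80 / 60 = 14.59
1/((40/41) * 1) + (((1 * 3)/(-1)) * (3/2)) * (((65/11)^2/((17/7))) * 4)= -21209663/82280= -257.77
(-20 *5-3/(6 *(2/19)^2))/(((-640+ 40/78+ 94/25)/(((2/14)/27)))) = 41925/34710704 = 0.00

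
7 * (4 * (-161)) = -4508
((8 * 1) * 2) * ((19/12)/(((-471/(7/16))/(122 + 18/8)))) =-66101/22608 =-2.92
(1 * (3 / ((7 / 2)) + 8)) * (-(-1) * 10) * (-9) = -5580 / 7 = -797.14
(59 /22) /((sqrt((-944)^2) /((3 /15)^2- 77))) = -481 /2200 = -0.22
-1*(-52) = 52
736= 736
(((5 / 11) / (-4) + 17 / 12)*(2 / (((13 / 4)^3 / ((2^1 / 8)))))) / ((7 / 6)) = 2752 / 169169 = 0.02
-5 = -5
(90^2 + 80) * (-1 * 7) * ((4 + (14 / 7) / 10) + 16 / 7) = -371372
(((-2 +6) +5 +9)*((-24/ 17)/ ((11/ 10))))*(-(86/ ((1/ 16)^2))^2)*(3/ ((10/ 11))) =628176715776/ 17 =36951571516.24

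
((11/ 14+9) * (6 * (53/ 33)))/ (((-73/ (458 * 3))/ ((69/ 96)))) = -114731061/ 89936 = -1275.70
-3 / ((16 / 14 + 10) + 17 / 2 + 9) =-42 / 401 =-0.10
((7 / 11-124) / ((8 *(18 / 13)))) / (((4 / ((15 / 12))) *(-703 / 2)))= 88205 / 8908416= 0.01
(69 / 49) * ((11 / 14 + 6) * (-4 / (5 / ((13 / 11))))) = -9.03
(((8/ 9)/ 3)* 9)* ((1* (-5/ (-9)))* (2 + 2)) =160/ 27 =5.93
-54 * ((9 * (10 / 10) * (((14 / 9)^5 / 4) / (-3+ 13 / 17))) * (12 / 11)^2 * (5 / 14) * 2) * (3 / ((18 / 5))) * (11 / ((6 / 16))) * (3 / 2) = 261228800 / 16929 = 15430.85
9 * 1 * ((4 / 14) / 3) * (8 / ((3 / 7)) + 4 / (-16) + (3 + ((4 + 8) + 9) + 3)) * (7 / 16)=545 / 32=17.03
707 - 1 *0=707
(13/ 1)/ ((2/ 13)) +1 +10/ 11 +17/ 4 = 3989/ 44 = 90.66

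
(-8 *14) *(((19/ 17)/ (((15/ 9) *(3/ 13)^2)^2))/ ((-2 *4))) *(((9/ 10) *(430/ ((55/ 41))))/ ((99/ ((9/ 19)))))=2741.63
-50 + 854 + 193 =997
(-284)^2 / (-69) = -80656 / 69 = -1168.93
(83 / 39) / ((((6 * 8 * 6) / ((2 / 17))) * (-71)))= -83 / 6778512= -0.00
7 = 7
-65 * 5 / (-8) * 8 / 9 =325 / 9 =36.11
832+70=902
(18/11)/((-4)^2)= 9/88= 0.10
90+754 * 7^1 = 5368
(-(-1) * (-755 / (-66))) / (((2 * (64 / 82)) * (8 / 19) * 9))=588145 / 304128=1.93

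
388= 388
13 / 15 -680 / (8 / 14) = -1189.13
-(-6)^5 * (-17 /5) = -132192 /5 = -26438.40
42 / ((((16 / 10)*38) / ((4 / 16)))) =0.17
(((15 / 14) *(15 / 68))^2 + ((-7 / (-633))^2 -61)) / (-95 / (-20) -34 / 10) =-45.14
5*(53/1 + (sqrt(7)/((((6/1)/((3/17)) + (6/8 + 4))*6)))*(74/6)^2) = 2738*sqrt(7)/837 + 265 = 273.65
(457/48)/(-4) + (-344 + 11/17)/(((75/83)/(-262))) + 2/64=8123418053/81600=99551.69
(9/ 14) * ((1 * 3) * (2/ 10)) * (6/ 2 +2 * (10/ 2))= 5.01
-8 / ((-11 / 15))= 120 / 11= 10.91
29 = 29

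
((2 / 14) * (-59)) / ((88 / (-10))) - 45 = -44.04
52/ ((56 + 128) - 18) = 26/ 83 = 0.31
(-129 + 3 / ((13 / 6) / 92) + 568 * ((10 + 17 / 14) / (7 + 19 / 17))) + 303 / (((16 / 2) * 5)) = 198575777 / 251160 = 790.63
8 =8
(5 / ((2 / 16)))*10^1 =400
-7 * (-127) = 889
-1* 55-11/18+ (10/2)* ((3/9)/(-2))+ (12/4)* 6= -346/9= -38.44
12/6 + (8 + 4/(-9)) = 86/9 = 9.56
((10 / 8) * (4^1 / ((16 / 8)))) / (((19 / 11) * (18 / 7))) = 385 / 684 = 0.56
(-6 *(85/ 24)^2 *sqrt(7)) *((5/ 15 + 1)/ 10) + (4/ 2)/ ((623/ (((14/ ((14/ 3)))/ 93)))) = 2/ 19313 -1445 *sqrt(7)/ 144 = -26.55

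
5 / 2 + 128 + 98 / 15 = 4111 / 30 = 137.03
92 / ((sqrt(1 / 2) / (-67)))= -8717.21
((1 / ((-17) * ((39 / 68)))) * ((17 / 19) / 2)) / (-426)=17 / 157833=0.00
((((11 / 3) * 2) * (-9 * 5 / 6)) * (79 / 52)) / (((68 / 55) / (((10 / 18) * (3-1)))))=-1194875 / 15912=-75.09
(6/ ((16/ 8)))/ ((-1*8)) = -3/ 8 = -0.38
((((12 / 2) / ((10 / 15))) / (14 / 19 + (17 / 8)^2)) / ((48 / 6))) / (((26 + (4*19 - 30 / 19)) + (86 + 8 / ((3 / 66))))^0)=456 / 2129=0.21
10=10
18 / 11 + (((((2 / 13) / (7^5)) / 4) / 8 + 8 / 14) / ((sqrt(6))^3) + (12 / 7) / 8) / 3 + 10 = 1997633 * sqrt(6) / 377552448 + 1803 / 154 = 11.72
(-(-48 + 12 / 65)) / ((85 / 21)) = 11.81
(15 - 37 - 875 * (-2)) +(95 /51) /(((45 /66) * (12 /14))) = 794615 /459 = 1731.19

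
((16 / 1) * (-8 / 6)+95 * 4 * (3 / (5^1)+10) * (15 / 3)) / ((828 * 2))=15089 / 1242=12.15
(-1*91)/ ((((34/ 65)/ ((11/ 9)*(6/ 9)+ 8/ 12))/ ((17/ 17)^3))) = -118300/ 459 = -257.73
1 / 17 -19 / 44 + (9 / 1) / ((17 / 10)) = 3681 / 748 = 4.92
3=3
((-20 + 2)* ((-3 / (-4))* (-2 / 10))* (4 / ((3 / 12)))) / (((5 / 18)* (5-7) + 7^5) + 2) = 0.00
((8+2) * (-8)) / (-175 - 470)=16 / 129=0.12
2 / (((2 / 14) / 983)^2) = 94696322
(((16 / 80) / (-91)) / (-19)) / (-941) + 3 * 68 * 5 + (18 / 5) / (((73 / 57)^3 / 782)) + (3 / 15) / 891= 6654987890272771898 / 2819687022066915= 2360.19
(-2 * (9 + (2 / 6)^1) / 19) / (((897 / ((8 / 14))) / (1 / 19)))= -32 / 971451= -0.00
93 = 93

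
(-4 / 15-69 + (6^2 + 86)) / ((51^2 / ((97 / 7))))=10961 / 39015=0.28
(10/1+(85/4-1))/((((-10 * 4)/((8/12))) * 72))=-121/17280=-0.01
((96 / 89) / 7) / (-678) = -16 / 70399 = -0.00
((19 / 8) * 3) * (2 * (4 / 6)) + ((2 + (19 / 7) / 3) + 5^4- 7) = 26477 / 42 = 630.40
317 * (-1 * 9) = -2853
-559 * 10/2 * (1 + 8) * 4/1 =-100620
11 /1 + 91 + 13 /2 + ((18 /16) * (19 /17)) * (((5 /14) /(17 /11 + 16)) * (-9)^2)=40632517 /367472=110.57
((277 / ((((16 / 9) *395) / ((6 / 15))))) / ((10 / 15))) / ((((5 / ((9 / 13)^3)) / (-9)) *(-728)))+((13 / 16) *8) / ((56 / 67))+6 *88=535.78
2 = 2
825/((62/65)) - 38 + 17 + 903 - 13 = 107503/62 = 1733.92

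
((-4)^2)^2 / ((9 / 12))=1024 / 3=341.33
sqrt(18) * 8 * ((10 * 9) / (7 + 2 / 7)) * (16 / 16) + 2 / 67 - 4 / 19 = -230 / 1273 + 5040 * sqrt(2) / 17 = 419.09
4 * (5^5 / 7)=12500 / 7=1785.71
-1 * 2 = -2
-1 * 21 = -21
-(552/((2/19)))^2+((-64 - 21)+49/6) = -164997677/6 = -27499612.83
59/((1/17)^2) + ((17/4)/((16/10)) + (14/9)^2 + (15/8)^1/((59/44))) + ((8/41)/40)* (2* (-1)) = 534755607499/31350240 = 17057.46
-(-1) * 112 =112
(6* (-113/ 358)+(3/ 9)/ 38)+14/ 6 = 3049/ 6802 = 0.45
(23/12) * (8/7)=46/21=2.19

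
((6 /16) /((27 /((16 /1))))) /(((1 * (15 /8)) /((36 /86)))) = 32 /645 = 0.05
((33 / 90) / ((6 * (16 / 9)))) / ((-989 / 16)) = -0.00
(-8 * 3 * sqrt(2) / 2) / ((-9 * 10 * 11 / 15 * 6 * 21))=sqrt(2) / 693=0.00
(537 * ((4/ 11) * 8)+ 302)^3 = 8622691714216/ 1331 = 6478355908.50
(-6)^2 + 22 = 58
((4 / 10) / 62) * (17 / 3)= 17 / 465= 0.04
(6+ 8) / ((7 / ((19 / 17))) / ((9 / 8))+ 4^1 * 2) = 1197 / 1160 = 1.03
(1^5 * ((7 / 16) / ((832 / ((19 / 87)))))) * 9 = 0.00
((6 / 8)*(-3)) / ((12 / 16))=-3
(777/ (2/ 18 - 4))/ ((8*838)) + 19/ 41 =595921/ 1374320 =0.43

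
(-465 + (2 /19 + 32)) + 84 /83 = -681079 /1577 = -431.88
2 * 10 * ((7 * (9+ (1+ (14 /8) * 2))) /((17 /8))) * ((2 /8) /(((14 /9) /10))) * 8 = 194400 /17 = 11435.29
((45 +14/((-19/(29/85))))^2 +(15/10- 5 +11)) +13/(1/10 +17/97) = 2865205040399/1392792150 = 2057.17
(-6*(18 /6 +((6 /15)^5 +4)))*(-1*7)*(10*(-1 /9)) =-613396 /1875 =-327.14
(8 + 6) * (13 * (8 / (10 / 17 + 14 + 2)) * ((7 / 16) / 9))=10829 / 2538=4.27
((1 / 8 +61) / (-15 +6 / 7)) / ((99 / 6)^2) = -1141 / 71874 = -0.02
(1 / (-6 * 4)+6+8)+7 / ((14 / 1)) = 347 / 24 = 14.46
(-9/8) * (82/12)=-123/16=-7.69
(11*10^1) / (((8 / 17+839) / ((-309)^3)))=-3866007.02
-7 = -7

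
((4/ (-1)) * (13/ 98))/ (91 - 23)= -13/ 1666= -0.01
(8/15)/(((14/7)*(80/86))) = 43/150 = 0.29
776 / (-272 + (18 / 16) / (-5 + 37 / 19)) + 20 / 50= -1547562 / 631895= -2.45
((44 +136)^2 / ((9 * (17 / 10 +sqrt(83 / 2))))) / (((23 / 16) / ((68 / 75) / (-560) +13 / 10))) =-29665408 / 207207 +8725120 * sqrt(166) / 207207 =399.36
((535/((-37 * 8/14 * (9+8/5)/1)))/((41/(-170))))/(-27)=-1591625/4341654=-0.37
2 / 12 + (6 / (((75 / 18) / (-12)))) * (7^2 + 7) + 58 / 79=-11456333 / 11850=-966.78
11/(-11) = -1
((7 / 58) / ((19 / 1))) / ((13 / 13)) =7 / 1102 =0.01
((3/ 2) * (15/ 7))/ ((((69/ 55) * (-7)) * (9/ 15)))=-1375/ 2254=-0.61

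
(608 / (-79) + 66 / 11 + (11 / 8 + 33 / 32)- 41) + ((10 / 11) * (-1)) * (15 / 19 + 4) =-23587757 / 528352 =-44.64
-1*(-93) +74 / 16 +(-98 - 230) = -1843 / 8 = -230.38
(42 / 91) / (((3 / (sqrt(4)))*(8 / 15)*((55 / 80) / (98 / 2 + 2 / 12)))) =5900 / 143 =41.26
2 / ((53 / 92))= 184 / 53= 3.47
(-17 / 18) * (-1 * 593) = 10081 / 18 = 560.06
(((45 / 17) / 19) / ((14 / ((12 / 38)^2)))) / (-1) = -810 / 816221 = -0.00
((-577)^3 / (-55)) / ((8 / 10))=192100033 / 44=4365909.84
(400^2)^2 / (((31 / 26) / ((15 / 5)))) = 1996800000000 / 31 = 64412903225.81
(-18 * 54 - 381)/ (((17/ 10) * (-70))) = 1353/ 119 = 11.37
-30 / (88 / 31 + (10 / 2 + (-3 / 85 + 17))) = -79050 / 65357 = -1.21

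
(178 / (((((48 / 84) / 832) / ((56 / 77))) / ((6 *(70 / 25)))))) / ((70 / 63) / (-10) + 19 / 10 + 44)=241145856 / 3487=69155.68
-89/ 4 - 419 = -1765/ 4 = -441.25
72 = 72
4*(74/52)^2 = 1369/169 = 8.10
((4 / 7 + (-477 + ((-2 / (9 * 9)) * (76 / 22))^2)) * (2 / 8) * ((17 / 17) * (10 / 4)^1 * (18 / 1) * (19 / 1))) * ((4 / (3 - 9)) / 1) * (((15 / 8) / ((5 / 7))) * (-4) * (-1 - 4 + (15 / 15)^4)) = 251517506785 / 88209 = 2851381.46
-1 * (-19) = 19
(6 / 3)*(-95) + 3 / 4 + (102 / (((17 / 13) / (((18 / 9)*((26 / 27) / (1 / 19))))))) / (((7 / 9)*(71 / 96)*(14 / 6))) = 26958973 / 13916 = 1937.26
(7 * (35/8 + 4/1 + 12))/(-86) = -1141/688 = -1.66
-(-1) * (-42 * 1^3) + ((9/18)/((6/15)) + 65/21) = -3163/84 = -37.65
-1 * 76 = -76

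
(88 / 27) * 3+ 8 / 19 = 1744 / 171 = 10.20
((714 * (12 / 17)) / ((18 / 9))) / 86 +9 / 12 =633 / 172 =3.68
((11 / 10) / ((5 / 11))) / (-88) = -11 / 400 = -0.03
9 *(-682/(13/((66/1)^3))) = -1764650448/13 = -135742342.15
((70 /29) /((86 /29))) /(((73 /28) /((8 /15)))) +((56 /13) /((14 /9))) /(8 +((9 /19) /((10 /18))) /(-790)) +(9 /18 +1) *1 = 295834463089 /146983304598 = 2.01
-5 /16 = -0.31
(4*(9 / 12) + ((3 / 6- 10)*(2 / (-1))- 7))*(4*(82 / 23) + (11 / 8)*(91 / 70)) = 88587 / 368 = 240.73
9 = 9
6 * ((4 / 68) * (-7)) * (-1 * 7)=294 / 17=17.29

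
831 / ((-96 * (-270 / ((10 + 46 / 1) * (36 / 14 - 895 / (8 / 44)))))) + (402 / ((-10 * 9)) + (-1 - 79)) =-19261931 / 2160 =-8917.56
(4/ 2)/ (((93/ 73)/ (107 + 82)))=9198/ 31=296.71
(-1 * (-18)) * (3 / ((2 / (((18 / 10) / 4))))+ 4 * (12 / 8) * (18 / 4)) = 9963 / 20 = 498.15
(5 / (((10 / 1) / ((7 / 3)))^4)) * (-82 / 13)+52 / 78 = 603559 / 1053000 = 0.57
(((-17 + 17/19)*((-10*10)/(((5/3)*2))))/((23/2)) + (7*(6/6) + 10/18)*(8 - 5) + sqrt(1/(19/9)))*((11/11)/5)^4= 3*sqrt(19)/11875 + 84796/819375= 0.10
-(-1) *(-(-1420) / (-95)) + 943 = 17633 / 19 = 928.05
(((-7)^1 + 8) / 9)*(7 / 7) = 1 / 9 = 0.11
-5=-5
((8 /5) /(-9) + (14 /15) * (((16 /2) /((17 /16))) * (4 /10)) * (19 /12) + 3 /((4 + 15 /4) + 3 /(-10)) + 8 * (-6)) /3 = -14.44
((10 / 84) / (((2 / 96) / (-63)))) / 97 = -360 / 97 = -3.71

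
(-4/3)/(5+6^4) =-0.00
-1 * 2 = -2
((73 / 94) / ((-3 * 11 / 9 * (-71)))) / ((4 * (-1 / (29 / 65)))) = -6351 / 19087640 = -0.00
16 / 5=3.20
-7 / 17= -0.41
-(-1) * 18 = 18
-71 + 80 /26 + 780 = 9257 /13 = 712.08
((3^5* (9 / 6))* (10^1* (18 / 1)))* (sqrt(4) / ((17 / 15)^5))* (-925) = -92171798437500 / 1419857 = -64916254.55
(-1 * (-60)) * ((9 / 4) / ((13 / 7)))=945 / 13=72.69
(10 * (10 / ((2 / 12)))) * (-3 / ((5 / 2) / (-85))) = 61200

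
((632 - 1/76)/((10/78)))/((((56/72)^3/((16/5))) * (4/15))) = 4096708083/32585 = 125723.74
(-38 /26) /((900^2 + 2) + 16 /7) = -133 /73710390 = -0.00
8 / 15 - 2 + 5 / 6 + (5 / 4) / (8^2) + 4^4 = 980683 / 3840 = 255.39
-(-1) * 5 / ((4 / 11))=55 / 4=13.75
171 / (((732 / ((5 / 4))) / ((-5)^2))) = 7125 / 976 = 7.30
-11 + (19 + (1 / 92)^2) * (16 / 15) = 73532 / 7935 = 9.27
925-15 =910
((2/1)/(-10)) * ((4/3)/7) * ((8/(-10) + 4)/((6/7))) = -32/225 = -0.14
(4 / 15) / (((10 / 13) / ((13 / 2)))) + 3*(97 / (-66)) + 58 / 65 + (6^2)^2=27772099 / 21450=1294.74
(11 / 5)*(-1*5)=-11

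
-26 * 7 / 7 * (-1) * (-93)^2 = 224874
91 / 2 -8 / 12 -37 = 47 / 6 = 7.83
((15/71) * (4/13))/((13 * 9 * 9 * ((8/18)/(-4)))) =-20/35997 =-0.00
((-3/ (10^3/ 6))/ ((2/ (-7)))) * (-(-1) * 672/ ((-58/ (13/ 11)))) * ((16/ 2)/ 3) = -91728/ 39875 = -2.30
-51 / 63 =-17 / 21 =-0.81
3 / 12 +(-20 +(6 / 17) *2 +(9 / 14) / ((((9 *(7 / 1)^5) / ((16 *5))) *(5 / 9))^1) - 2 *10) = -312353199 / 8000132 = -39.04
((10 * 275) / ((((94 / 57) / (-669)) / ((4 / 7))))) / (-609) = 69910500 / 66787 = 1046.77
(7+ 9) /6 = 8 /3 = 2.67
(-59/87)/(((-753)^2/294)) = -0.00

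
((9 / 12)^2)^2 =81 / 256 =0.32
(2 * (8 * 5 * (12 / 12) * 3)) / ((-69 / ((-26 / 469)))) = 2080 / 10787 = 0.19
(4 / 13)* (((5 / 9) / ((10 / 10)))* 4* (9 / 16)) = 5 / 13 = 0.38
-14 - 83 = -97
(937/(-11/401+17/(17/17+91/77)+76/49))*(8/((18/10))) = 5891556160/13178553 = 447.06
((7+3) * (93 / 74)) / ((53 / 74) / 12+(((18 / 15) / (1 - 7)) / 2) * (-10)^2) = -11160 / 8827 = -1.26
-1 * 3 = -3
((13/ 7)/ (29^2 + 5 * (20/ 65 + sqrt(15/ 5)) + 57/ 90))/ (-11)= -1667203590/ 8325422110313 + 9886500 * sqrt(3)/ 8325422110313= -0.00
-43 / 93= -0.46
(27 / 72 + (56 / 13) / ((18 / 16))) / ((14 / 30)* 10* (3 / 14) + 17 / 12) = 3935 / 2262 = 1.74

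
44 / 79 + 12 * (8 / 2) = 3836 / 79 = 48.56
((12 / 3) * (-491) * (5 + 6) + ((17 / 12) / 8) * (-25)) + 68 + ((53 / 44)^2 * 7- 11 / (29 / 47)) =-7258778539 / 336864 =-21548.10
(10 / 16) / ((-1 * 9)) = -5 / 72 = -0.07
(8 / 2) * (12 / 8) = 6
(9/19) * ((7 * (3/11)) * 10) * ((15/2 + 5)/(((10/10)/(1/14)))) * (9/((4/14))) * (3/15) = 42525/836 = 50.87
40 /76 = 0.53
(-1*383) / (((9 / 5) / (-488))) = 934520 / 9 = 103835.56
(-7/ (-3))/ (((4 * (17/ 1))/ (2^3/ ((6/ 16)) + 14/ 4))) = 1043/ 1224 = 0.85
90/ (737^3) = 90/ 400315553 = 0.00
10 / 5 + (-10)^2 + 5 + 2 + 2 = 111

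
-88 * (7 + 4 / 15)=-9592 / 15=-639.47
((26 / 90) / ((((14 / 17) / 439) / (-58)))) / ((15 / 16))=-45016816 / 4725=-9527.37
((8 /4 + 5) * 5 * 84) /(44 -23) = 140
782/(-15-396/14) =-5474/303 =-18.07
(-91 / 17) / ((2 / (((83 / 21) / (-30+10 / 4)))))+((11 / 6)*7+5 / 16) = 607249 / 44880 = 13.53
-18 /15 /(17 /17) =-6 /5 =-1.20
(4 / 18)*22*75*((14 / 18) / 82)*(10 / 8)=9625 / 2214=4.35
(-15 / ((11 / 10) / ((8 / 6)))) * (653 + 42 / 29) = -11899.06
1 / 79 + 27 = 2134 / 79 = 27.01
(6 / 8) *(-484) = -363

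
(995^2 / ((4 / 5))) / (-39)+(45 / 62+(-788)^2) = 2849434819 / 4836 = 589213.16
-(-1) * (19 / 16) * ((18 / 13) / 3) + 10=10.55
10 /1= 10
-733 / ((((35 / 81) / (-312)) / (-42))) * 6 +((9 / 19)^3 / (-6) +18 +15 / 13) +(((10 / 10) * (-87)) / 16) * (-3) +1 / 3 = -133375471.42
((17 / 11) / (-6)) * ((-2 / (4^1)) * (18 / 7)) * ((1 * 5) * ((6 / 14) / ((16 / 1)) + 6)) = 9.98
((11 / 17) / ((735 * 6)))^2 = 121 / 5620500900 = 0.00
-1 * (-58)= 58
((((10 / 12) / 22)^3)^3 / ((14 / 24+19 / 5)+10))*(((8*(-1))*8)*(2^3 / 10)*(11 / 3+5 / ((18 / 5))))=-177734375 / 61521578555728034304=-0.00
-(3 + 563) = -566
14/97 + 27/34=3095/3298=0.94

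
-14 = -14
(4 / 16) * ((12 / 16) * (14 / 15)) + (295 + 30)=13007 / 40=325.18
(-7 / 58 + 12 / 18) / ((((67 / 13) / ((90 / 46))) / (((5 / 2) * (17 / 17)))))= 92625 / 178756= 0.52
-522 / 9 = -58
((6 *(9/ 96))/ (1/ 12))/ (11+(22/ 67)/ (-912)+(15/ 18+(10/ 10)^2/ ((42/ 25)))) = 1443582/ 2657947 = 0.54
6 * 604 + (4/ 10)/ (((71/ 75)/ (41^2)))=307734/ 71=4334.28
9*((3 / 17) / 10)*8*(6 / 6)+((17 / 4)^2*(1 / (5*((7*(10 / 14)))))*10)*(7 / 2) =36119 / 1360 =26.56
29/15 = 1.93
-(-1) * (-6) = -6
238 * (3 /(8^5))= 357 /16384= 0.02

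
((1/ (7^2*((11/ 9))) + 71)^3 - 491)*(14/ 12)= 417284.67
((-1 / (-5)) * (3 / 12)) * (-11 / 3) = -11 / 60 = -0.18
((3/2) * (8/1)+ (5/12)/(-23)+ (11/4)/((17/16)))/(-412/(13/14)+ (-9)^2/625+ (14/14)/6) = -555449375/16903365574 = -0.03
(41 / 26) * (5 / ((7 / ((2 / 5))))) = 0.45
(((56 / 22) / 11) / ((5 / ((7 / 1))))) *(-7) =-1372 / 605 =-2.27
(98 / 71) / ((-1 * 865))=-0.00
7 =7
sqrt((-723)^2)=723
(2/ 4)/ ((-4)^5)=-0.00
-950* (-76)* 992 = 71622400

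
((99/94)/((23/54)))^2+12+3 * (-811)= -2821941252/1168561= -2414.89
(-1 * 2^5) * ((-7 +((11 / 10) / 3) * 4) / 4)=44.27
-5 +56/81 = -349/81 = -4.31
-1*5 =-5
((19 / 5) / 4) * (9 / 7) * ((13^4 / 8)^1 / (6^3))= 20.19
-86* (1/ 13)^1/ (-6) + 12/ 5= 683/ 195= 3.50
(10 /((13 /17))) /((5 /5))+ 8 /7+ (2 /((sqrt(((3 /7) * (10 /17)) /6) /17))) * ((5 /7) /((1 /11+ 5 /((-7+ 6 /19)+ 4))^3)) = 1294 /91 - 3001494177 * sqrt(595) /3437377244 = -7.08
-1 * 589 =-589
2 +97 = 99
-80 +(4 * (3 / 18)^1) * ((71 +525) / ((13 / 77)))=88664 / 39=2273.44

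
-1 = -1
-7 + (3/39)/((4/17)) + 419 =21441/52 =412.33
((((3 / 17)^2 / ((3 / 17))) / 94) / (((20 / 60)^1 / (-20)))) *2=-180 / 799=-0.23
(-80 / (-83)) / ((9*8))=10 / 747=0.01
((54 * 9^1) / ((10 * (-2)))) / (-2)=243 / 20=12.15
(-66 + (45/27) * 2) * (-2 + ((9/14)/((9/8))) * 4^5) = -767416/21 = -36543.62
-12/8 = -1.50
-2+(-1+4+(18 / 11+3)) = 62 / 11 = 5.64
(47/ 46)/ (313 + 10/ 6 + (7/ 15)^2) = 10575/ 3259054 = 0.00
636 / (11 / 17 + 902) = 3604 / 5115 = 0.70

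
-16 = -16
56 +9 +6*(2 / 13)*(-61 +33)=39.15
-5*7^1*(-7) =245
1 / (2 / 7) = 7 / 2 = 3.50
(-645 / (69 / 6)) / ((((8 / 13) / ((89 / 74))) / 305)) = -227610825 / 6808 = -33432.85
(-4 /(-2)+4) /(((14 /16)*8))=6 /7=0.86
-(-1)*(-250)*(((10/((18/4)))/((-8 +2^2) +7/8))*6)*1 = 3200/3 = 1066.67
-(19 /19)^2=-1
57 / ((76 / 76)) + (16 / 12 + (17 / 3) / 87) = 15242 / 261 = 58.40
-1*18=-18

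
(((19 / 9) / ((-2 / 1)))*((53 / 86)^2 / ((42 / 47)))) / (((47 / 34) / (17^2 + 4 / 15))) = -3936805073 / 41935320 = -93.88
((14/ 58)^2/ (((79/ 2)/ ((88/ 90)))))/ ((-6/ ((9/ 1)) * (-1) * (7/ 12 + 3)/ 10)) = 17248/ 2856877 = 0.01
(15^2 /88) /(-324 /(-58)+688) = 6525 /1770032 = 0.00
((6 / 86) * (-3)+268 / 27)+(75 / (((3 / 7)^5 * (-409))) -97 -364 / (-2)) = 116860757 / 1424547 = 82.03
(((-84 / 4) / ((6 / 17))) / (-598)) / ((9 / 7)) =833 / 10764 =0.08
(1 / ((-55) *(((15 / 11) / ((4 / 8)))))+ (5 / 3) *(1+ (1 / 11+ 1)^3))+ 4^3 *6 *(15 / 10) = 38587273 / 66550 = 579.82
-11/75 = -0.15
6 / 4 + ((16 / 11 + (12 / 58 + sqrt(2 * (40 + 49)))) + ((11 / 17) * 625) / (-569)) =15124191 / 6171374 + sqrt(178) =15.79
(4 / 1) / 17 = 4 / 17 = 0.24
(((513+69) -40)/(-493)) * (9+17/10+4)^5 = -18601842572397/24650000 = -754638.64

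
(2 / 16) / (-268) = -1 / 2144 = -0.00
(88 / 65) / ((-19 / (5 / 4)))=-22 / 247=-0.09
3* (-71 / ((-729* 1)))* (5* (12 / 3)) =1420 / 243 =5.84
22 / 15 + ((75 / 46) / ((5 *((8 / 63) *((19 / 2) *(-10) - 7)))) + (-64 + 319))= 48128939 / 187680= 256.44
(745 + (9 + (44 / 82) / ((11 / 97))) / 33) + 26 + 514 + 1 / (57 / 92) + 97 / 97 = 1288.03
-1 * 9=-9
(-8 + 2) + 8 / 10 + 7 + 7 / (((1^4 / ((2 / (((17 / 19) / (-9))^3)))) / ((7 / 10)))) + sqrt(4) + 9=-244695907 / 24565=-9961.16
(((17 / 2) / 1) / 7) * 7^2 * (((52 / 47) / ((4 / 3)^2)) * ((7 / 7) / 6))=4641 / 752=6.17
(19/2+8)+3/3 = 37/2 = 18.50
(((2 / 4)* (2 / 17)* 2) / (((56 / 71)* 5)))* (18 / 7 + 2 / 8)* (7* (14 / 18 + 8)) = 5.17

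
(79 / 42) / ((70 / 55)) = 869 / 588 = 1.48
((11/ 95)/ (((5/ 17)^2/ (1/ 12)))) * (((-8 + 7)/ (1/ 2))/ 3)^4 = 12716/ 577125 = 0.02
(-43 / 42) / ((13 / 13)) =-1.02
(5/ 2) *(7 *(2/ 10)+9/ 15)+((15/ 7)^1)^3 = 5090/ 343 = 14.84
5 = 5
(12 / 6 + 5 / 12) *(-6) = -29 / 2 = -14.50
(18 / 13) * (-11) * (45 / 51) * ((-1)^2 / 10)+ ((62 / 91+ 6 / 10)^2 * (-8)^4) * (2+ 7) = 212999627907 / 3519425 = 60521.14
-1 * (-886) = 886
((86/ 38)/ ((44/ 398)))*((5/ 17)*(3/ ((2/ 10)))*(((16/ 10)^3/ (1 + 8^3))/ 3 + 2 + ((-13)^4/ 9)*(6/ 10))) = 3137681504459/ 18226890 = 172145.74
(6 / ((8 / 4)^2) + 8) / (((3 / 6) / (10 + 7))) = 323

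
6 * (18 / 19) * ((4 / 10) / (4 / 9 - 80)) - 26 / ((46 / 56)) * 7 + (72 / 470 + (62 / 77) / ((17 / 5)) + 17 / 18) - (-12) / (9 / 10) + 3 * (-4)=-94822594864831 / 433126226610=-218.93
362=362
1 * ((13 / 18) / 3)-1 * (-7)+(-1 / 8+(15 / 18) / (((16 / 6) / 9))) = 4289 / 432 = 9.93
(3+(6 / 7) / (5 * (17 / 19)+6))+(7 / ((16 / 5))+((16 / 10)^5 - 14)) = 122242559 / 69650000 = 1.76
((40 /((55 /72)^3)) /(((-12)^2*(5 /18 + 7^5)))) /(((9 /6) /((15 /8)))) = 93312 /2013343805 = 0.00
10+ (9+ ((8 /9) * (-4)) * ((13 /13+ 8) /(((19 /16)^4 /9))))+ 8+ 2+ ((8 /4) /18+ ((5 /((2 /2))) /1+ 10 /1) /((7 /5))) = -862109795 /8210223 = -105.00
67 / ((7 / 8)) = 76.57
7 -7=0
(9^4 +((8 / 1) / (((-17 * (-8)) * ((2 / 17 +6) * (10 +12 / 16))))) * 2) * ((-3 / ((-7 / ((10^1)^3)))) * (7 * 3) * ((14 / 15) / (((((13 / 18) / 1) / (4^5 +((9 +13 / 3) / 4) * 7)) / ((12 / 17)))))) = 6969472796160000 / 123539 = 56415162791.99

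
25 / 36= 0.69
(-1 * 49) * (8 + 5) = -637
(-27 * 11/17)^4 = 7780827681/83521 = 93160.14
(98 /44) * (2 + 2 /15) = 4.75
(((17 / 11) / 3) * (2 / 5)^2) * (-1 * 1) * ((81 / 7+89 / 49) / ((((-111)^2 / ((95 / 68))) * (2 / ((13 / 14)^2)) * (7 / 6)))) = -0.00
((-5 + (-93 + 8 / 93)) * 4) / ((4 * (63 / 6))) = -18212 / 1953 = -9.33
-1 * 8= -8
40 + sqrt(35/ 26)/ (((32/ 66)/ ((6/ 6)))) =33*sqrt(910)/ 416 + 40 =42.39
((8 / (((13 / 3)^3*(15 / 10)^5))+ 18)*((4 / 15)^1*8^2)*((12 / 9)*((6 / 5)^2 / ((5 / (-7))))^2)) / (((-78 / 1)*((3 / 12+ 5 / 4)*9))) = -57187794944 / 36147515625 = -1.58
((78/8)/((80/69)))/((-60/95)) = -17043/1280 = -13.31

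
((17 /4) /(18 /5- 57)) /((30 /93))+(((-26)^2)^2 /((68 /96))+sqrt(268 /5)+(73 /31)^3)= 2*sqrt(335) /5+697910267715959 /1081770792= 645162.72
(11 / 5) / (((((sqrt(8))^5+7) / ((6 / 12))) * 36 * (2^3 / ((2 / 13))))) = -77 / 612499680+44 * sqrt(2) / 19140615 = 0.00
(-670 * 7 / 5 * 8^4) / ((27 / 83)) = -318889984 / 27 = -11810740.15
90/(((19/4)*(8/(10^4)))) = 450000/19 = 23684.21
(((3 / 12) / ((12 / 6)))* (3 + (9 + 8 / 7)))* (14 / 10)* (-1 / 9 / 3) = -23 / 270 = -0.09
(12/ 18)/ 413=2/ 1239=0.00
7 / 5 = 1.40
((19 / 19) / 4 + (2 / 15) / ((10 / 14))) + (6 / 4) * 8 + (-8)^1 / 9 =10393 / 900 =11.55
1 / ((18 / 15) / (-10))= -25 / 3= -8.33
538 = 538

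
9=9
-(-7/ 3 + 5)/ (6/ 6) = -8/ 3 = -2.67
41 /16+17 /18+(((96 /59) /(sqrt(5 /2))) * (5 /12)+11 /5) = 8 * sqrt(10) /59+4109 /720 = 6.14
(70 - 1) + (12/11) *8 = 855/11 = 77.73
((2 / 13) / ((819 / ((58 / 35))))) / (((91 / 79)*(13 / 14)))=18328 / 62977005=0.00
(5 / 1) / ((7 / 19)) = 95 / 7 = 13.57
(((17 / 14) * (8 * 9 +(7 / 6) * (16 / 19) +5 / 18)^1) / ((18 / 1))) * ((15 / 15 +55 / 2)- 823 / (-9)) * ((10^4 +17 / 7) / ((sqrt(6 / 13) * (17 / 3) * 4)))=1262493914555 * sqrt(78) / 28957824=385044.28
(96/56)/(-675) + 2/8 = 0.25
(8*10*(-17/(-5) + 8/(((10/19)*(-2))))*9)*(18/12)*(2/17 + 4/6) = -60480/17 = -3557.65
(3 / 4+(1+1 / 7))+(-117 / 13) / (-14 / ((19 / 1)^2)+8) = 0.76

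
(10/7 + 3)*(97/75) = 5.73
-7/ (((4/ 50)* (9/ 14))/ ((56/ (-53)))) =68600/ 477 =143.82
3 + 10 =13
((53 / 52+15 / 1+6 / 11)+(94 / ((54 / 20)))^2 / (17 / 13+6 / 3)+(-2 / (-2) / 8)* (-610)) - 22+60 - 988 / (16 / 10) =-272.75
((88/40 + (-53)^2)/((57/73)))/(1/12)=4104352/95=43203.71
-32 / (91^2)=-32 / 8281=-0.00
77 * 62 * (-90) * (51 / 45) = -486948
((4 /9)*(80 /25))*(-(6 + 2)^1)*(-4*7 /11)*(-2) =-28672 /495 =-57.92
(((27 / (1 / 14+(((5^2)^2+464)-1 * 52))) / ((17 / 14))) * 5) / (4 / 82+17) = 361620 / 57509759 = 0.01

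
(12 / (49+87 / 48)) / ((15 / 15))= 64 / 271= 0.24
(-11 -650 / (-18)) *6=452 / 3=150.67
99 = 99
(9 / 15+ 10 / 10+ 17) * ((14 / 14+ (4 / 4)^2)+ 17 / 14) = 837 / 14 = 59.79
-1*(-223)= 223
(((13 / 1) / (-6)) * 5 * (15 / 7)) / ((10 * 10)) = -13 / 56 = -0.23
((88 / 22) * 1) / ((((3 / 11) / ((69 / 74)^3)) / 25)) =30113325 / 101306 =297.25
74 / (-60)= -37 / 30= -1.23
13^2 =169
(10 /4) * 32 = 80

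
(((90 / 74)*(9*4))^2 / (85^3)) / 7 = 104976 / 235406395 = 0.00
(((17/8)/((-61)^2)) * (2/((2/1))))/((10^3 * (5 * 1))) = 17/148840000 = 0.00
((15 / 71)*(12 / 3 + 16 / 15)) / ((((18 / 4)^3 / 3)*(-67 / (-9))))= 608 / 128439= 0.00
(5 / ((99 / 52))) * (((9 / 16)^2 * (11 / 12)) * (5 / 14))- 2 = -6193 / 3584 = -1.73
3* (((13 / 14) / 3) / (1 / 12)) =78 / 7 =11.14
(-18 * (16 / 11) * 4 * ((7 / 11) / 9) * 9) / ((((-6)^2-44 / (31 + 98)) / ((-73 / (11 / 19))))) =180354384 / 765325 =235.66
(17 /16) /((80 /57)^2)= 55233 /102400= 0.54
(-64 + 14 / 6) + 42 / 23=-4129 / 69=-59.84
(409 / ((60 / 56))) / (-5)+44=-2426 / 75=-32.35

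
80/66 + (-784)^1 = -25832/33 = -782.79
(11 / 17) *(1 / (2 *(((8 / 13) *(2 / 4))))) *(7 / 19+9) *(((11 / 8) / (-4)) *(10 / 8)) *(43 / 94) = -30099355 / 15545344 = -1.94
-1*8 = -8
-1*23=-23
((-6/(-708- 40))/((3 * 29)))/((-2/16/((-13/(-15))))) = -52/81345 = -0.00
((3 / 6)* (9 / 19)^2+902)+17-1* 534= 278051 / 722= 385.11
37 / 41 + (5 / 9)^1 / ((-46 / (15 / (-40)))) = 41053 / 45264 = 0.91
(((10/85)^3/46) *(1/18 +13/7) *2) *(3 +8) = 10604/7118937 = 0.00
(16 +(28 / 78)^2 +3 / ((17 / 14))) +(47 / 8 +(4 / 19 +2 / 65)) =485697041 / 19651320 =24.72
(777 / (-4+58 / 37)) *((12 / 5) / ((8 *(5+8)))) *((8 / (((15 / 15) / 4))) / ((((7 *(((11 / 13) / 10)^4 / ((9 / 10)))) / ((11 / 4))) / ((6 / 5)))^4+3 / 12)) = -8341743040909291955526111072000000 / 8840741705022964482388557507121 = -943.56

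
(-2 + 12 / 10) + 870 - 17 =4261 / 5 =852.20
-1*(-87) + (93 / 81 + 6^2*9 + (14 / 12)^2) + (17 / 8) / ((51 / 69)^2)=1532689 / 3672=417.40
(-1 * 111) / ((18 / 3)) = -37 / 2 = -18.50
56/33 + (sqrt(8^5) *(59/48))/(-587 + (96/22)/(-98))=56/33 - 4312 *sqrt(2)/16089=1.32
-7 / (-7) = 1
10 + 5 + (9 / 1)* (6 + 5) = 114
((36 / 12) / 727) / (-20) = -3 / 14540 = -0.00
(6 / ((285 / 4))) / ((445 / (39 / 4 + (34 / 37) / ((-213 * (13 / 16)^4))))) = 17539135006 / 9515647663275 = 0.00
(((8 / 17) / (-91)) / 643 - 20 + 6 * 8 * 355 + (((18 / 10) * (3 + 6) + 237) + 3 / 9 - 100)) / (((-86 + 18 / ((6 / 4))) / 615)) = -10505967659363 / 73609354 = -142725.99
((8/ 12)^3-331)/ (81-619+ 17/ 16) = 142864/ 231957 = 0.62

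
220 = 220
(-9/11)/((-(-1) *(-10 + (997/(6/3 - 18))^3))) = 36864/10901747263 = 0.00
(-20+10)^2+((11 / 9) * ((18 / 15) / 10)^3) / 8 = 12500033 / 125000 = 100.00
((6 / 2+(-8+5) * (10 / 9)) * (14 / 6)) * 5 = -35 / 9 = -3.89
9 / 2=4.50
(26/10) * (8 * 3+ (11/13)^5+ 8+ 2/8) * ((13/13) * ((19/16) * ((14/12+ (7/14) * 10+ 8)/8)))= 15678743323/87739392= 178.70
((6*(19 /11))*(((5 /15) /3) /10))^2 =0.01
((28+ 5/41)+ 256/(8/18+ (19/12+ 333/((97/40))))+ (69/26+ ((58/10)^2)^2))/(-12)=-125817162381507/1296791665000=-97.02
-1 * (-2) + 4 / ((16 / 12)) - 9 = -4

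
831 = 831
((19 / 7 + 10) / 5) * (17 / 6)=1513 / 210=7.20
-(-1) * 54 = 54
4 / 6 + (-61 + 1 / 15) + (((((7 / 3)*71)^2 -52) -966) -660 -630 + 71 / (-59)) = 66576712 / 2655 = 25075.97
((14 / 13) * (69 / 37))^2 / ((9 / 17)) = 1762628 / 231361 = 7.62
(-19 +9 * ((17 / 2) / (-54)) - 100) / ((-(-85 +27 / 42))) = -10115 / 7086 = -1.43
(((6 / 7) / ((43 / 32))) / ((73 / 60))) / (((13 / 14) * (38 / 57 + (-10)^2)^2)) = 51840 / 930440407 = 0.00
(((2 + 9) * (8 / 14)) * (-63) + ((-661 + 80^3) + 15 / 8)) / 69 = 4087559 / 552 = 7405.00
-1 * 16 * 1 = -16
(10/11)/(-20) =-1/22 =-0.05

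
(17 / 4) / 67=17 / 268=0.06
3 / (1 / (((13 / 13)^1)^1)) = 3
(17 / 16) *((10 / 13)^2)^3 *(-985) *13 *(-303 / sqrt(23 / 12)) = 616904.22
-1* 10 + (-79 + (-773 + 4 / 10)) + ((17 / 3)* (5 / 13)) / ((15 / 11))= -860.00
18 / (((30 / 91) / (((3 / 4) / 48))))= 273 / 320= 0.85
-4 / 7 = -0.57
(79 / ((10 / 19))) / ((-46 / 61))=-91561 / 460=-199.05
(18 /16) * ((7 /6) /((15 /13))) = 91 /80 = 1.14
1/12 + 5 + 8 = 157/12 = 13.08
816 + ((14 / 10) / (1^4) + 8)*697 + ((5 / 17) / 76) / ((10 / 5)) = 95192001 / 12920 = 7367.80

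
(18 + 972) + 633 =1623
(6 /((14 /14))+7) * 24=312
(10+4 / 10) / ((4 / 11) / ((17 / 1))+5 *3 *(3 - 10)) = -9724 / 98155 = -0.10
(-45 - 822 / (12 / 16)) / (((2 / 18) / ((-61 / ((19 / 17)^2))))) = 181032201 / 361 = 501474.24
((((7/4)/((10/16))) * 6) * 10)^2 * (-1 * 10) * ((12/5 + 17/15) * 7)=-6980736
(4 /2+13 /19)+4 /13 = 739 /247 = 2.99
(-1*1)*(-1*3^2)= 9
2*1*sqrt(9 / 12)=sqrt(3)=1.73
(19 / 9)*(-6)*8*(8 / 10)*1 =-1216 / 15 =-81.07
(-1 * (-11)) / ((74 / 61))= 671 / 74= 9.07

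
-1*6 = -6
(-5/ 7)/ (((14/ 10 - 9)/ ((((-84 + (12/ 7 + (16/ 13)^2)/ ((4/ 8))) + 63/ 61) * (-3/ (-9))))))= -2.40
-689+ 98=-591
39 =39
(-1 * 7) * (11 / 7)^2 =-121 / 7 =-17.29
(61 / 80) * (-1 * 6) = -183 / 40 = -4.58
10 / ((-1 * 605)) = -0.02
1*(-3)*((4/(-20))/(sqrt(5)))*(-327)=-87.74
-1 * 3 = -3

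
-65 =-65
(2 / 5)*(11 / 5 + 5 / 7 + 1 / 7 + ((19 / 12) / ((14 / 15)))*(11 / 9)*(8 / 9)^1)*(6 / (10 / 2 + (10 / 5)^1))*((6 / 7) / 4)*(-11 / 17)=-305624 / 1311975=-0.23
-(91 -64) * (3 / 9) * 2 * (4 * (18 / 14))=-648 / 7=-92.57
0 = 0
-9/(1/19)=-171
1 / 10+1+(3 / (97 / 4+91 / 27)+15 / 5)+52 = 1676703 / 29830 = 56.21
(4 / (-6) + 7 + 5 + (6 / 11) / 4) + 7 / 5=4247 / 330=12.87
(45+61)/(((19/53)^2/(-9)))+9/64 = -171503055/23104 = -7423.09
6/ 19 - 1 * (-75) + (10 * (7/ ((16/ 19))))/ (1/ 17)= 226243/ 152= 1488.44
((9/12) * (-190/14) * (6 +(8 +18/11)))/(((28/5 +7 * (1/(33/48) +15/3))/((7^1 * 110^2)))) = -13007500/49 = -265459.18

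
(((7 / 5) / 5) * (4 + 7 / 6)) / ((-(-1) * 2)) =217 / 300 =0.72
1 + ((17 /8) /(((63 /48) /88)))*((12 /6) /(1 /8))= 47893 /21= 2280.62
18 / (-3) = -6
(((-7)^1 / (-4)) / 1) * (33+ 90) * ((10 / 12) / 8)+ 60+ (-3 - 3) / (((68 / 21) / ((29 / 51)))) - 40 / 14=78.51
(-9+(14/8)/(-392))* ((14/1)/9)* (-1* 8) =2017/18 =112.06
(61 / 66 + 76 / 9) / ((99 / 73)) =135415 / 19602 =6.91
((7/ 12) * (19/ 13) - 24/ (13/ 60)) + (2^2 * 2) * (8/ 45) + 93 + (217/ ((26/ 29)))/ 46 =-275363/ 26910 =-10.23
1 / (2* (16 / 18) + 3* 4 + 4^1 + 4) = 0.05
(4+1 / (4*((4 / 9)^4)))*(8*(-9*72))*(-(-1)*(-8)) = 431608.50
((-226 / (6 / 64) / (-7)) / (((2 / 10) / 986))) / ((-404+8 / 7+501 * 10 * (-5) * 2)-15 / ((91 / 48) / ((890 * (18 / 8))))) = -11587472 / 452817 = -25.59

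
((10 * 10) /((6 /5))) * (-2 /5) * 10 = -1000 /3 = -333.33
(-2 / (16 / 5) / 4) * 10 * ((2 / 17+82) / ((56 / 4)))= -9.16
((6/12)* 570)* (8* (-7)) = -15960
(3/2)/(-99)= -1/66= -0.02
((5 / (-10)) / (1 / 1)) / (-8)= 1 / 16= 0.06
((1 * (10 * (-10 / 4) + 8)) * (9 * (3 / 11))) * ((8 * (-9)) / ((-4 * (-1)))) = 8262 / 11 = 751.09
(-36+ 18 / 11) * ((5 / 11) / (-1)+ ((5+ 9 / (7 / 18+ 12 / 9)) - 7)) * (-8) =2857680 / 3751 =761.84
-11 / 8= -1.38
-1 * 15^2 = -225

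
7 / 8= 0.88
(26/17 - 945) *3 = -48117/17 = -2830.41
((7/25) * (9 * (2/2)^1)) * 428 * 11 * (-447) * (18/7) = -340925112/25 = -13637004.48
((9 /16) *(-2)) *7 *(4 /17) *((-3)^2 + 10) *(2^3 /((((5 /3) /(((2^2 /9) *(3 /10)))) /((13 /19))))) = -6552 /425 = -15.42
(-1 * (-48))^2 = 2304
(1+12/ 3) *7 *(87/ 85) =609/ 17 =35.82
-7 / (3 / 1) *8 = -56 / 3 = -18.67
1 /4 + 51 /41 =245 /164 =1.49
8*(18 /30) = 24 /5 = 4.80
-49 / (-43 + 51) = -49 / 8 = -6.12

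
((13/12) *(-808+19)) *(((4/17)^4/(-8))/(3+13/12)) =328224/4092529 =0.08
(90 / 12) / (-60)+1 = 7 / 8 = 0.88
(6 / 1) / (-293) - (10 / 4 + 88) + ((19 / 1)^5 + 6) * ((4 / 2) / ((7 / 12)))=34823569405 / 4102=8489412.34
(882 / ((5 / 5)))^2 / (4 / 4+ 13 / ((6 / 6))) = 55566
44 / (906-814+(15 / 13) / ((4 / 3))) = 208 / 439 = 0.47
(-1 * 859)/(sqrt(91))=-859 * sqrt(91)/91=-90.05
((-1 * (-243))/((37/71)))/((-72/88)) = -21087/37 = -569.92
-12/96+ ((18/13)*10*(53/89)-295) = -2655357/9256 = -286.88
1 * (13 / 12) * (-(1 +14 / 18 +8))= -286 / 27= -10.59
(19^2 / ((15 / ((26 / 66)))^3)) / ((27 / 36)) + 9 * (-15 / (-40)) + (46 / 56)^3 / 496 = 13410046841204731 / 3961800678528000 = 3.38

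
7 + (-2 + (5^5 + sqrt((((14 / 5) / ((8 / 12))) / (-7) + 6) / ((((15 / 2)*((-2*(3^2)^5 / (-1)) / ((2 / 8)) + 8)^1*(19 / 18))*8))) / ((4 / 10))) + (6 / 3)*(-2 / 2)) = 3128.00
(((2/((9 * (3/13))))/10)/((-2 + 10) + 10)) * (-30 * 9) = -13/9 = -1.44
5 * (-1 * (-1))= 5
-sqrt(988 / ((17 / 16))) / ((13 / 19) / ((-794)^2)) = -95826272*sqrt(4199) / 221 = -28097343.21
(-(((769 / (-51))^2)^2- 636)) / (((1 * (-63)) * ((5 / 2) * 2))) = 69081032897 / 426207663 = 162.08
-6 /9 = -2 /3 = -0.67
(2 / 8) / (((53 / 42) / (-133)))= -2793 / 106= -26.35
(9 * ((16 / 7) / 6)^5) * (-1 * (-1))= 32768 / 453789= 0.07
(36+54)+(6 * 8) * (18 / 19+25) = 25374 / 19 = 1335.47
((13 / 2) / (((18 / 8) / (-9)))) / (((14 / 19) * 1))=-247 / 7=-35.29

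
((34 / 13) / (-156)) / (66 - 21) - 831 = -831.00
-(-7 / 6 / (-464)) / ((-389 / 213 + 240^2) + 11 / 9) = -213 / 4879425856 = -0.00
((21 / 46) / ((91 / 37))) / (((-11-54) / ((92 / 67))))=-222 / 56615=-0.00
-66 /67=-0.99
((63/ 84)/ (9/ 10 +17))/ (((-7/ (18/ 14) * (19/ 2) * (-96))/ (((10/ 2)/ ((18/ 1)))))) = 25/ 10665536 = 0.00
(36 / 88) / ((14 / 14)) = 9 / 22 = 0.41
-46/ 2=-23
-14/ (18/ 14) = -98/ 9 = -10.89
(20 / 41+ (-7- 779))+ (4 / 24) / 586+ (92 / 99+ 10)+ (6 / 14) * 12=-25622371729 / 33300036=-769.44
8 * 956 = 7648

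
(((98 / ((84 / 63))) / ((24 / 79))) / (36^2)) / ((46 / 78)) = 50323 / 158976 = 0.32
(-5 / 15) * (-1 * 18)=6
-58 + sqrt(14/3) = -58 + sqrt(42)/3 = -55.84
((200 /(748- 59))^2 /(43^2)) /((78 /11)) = 220000 /34232606031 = 0.00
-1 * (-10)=10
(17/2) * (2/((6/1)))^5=17/486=0.03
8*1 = 8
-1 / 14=-0.07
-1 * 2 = -2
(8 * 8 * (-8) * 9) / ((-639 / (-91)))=-46592 / 71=-656.23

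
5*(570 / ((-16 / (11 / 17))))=-15675 / 136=-115.26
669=669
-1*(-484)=484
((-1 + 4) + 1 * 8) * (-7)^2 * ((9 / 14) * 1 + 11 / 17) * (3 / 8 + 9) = 1772925 / 272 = 6518.11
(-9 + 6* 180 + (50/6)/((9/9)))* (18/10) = 9714/5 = 1942.80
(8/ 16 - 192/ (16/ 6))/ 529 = -143/ 1058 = -0.14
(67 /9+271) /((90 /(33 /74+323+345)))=12395929 /5994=2068.06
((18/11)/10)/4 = 9/220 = 0.04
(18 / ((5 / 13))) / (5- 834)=-234 / 4145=-0.06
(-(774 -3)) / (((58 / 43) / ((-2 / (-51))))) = -11051 / 493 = -22.42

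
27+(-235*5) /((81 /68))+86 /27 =-77455 /81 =-956.23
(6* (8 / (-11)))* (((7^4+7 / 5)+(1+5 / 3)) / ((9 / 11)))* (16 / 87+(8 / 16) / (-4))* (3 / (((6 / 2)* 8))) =-12751 / 135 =-94.45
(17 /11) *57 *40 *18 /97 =697680 /1067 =653.87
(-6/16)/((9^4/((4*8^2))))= -32/2187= -0.01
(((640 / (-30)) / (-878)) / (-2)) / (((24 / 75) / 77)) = -3850 / 1317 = -2.92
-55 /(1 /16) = -880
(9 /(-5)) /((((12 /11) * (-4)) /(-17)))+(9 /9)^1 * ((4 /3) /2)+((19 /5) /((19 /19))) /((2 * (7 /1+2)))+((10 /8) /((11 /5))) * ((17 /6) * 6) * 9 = 639913 /7920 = 80.80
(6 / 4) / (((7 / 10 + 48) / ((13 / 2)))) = 195 / 974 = 0.20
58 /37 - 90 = -3272 /37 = -88.43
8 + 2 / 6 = 25 / 3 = 8.33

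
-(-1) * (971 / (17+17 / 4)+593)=54289 / 85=638.69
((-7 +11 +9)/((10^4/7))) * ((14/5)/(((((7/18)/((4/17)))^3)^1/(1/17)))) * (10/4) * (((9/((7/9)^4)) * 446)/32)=249584888358/877335904375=0.28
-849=-849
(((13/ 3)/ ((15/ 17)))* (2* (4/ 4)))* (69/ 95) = 10166/ 1425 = 7.13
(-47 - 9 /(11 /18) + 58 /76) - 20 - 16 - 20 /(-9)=-356419 /3762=-94.74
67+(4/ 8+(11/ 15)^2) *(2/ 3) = 45692/ 675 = 67.69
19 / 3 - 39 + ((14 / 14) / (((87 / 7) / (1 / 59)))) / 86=-4806767 / 147146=-32.67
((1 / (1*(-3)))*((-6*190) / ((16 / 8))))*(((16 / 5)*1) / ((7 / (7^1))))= 608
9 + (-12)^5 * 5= -1244151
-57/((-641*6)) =19/1282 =0.01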